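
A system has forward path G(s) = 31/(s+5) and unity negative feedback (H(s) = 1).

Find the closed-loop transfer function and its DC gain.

T(s) = G/(1+GH) = [31/(s+5)] / [1 + 31/(s+5)] = 31/(s+5+31) = 31/(s+36). DC gain = 31/36 = 0.8611.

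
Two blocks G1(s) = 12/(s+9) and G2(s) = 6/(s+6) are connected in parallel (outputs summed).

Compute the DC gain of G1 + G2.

Parallel: G_eq = G1 + G2. DC gain = G1(0) + G2(0) = 12/9 + 6/6 = 1.3333 + 1 = 2.3333.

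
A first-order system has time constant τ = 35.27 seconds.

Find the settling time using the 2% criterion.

For first-order system, 2% settling time ≈ 4τ = 4 × 35.27 = 141.08 s.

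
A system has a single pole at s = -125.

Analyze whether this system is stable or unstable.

Pole at s = -125 is in the left half-plane. Stable.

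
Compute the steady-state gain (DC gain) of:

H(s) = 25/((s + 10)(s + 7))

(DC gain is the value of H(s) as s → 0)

DC gain = H(0) = 25/(10 × 7) = 25/70 = 0.3571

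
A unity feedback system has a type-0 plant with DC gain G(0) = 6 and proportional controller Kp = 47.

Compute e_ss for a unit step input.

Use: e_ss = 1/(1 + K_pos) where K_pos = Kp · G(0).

K_pos = Kp · G(0) = 47 × 6 = 282. e_ss = 1/(1 + 282) = 0.0035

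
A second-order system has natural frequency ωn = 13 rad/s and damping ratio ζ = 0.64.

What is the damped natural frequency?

ωd = ωn√(1 - ζ²) = 13√(1 - 0.64²) = 9.99 rad/s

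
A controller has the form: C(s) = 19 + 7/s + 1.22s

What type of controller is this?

This is a Proportional-Integral-Derivative (PID) controller.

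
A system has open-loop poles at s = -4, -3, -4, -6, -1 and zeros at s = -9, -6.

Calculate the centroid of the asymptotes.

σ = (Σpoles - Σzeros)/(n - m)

σ = (Σpoles - Σzeros)/(n - m) = (-18 - (-15))/(5 - 2) = -3/3 = -1.0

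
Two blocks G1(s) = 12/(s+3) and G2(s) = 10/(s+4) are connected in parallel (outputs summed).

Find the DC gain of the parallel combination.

Parallel: G_eq = G1 + G2. DC gain = G1(0) + G2(0) = 12/3 + 10/4 = 4 + 2.5 = 6.5.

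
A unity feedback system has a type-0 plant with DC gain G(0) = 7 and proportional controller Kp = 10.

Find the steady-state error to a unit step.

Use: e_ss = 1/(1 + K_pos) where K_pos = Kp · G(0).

K_pos = Kp · G(0) = 10 × 7 = 70. e_ss = 1/(1 + 70) = 0.0141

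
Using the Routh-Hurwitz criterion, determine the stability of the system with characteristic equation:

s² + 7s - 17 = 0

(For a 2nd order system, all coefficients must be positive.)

Coefficients: 1, 7, -17. c=-17 not positive, so system is unstable.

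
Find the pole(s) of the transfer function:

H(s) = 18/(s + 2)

Pole is where denominator = 0: s + 2 = 0, so s = -2.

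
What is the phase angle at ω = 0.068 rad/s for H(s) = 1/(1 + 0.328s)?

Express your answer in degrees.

Phase = -arctan(ωτ) = -arctan(0.068 × 0.328) = -1.3°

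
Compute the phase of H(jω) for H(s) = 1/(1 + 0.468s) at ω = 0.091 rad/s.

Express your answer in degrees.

Phase = -arctan(ωτ) = -arctan(0.091 × 0.468) = -2.4°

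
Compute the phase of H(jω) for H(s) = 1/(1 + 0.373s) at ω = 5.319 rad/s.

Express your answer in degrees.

Phase = -arctan(ωτ) = -arctan(5.319 × 0.373) = -63.3°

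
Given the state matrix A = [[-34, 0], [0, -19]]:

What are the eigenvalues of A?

For diagonal matrix, eigenvalues are diagonal entries: λ₁ = -34, λ₂ = -19.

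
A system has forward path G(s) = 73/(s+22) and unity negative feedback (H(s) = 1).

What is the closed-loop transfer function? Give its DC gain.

T(s) = G/(1+GH) = [73/(s+22)] / [1 + 73/(s+22)] = 73/(s+22+73) = 73/(s+95). DC gain = 73/95 = 0.7684.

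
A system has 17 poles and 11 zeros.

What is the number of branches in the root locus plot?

Root locus has n branches where n = number of poles = 17.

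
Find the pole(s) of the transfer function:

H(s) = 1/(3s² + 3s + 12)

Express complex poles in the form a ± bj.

Discriminant = 3² - 4×3×12 = 9 - 144 = -135 < 0, so the poles are a complex conjugate pair s = (-3 ± j√135)/(2×3). Real part = -3/(2×3) = -3/6 = -0.5; imaginary part = ±√135/(2×3) ≈ 1.9365. Poles: s = -0.5 ± 1.9365j.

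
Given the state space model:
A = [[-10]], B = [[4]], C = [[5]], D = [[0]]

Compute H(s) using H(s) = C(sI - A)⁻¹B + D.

(sI - A)⁻¹ = 1/(s + 10). H(s) = 5 × 4/(s + 10) + 0 = 20/(s + 10).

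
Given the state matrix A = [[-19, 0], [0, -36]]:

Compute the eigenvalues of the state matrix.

For diagonal matrix, eigenvalues are diagonal entries: λ₁ = -19, λ₂ = -36.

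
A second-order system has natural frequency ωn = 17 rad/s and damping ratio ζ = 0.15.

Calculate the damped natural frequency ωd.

ωd = ωn√(1 - ζ²) = 17√(1 - 0.15²) = 16.81 rad/s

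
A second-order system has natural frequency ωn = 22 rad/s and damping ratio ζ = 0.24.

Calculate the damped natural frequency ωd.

ωd = ωn√(1 - ζ²) = 22√(1 - 0.24²) = 21.36 rad/s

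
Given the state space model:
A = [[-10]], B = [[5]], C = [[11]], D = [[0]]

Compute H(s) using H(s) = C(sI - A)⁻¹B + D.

(sI - A)⁻¹ = 1/(s + 10). H(s) = 11 × 5/(s + 10) + 0 = 55/(s + 10).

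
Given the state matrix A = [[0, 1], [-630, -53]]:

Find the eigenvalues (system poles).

det(A - λI) = λ² - (-53)λ + 630 = (λ - (-35))(λ - (-18)). Eigenvalues: -35, -18.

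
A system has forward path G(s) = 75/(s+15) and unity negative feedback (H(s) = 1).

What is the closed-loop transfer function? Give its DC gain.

T(s) = G/(1+GH) = [75/(s+15)] / [1 + 75/(s+15)] = 75/(s+15+75) = 75/(s+90). DC gain = 75/90 = 0.8333.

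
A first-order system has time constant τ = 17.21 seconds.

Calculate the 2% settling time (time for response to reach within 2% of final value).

For first-order system, 2% settling time ≈ 4τ = 4 × 17.21 = 68.84 s.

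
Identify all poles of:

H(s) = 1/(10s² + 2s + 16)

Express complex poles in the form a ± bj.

Discriminant = 2² - 4×10×16 = 4 - 640 = -636 < 0, so the poles are a complex conjugate pair s = (-2 ± j√636)/(2×10). Real part = -2/(2×10) = -2/20 = -0.1; imaginary part = ±√636/(2×10) ≈ 1.2610. Poles: s = -0.1 ± 1.2610j.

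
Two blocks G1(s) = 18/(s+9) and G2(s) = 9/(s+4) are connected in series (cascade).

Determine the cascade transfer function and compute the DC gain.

Series: multiply transfer functions. G_eq = 18/(s+9) × 9/(s+4) = 162/((s+9)(s+4)). DC gain = 162/(9×4) = 4.5.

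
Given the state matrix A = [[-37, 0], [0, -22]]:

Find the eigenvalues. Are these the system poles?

For diagonal matrix, eigenvalues are diagonal entries: λ₁ = -37, λ₂ = -22. Eigenvalues of A = system poles.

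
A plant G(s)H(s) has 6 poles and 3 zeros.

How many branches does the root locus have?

Root locus has n branches where n = number of poles = 6.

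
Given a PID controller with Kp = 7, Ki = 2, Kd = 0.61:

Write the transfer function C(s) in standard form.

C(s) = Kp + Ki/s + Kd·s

Substituting values: C(s) = 7 + 2/s + 0.61s = (0.61s² + 7s + 2)/s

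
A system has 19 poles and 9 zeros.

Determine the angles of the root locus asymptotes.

n - m = 19 - 9 = 10. Angles: θk = (2k + 1)·180°/10 = 18°, 54°, 90°, 126°, 162°, 198°, 234°, 270°, 306°, 342°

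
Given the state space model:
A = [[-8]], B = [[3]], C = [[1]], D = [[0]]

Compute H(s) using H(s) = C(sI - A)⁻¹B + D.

(sI - A)⁻¹ = 1/(s + 8). H(s) = 1 × 3/(s + 8) + 0 = 3/(s + 8).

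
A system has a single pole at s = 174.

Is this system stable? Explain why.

Pole at s = 174 is in the right half-plane. Unstable.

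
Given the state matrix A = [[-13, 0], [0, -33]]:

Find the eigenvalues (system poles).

For diagonal matrix, eigenvalues are diagonal entries: λ₁ = -13, λ₂ = -33.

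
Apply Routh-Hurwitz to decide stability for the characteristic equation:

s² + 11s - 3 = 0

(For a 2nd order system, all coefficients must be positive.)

Coefficients: 1, 11, -3. c=-3 not positive, so system is unstable.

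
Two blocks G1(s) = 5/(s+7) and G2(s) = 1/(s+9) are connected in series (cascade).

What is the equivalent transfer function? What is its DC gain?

Series: multiply transfer functions. G_eq = 5/(s+7) × 1/(s+9) = 5/((s+7)(s+9)). DC gain = 5/(7×9) = 0.0794.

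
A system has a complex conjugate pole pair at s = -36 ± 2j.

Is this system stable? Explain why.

Real part of poles is -36 (< 0, left half-plane). Stable.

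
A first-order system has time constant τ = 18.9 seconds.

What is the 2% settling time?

For first-order system, 2% settling time ≈ 4τ = 4 × 18.9 = 75.6 s.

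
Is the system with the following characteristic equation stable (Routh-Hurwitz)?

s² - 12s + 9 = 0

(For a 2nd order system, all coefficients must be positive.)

Coefficients: 1, -12, 9. b=-12 not positive, so system is unstable.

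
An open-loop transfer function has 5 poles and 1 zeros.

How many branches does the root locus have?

Root locus has n branches where n = number of poles = 5.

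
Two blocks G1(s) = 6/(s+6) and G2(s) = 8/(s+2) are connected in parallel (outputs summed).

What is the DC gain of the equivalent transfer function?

Parallel: G_eq = G1 + G2. DC gain = G1(0) + G2(0) = 6/6 + 8/2 = 1 + 4 = 5.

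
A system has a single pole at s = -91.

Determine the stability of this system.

Pole at s = -91 is in the left half-plane. Stable.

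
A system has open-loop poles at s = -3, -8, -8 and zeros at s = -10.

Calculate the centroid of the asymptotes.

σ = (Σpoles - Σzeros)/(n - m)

σ = (Σpoles - Σzeros)/(n - m) = (-19 - (-10))/(3 - 1) = -9/2 = -4.5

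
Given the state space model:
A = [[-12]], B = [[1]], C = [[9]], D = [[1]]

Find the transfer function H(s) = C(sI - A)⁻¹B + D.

(sI - A)⁻¹ = 1/(s + 12). H(s) = 9×1/(s + 12) + 1 = (s + 21)/(s + 12).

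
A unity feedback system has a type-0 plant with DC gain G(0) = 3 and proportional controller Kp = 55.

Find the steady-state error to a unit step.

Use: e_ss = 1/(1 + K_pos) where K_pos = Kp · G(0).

K_pos = Kp · G(0) = 55 × 3 = 165. e_ss = 1/(1 + 165) = 0.0060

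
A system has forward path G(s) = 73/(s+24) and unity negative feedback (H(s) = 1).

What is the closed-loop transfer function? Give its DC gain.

T(s) = G/(1+GH) = [73/(s+24)] / [1 + 73/(s+24)] = 73/(s+24+73) = 73/(s+97). DC gain = 73/97 = 0.7526.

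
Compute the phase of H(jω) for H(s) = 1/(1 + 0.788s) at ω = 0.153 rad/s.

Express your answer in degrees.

Phase = -arctan(ωτ) = -arctan(0.153 × 0.788) = -6.9°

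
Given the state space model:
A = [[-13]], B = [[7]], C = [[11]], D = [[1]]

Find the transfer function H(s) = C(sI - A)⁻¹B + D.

(sI - A)⁻¹ = 1/(s + 13). H(s) = 11×7/(s + 13) + 1 = (s + 90)/(s + 13).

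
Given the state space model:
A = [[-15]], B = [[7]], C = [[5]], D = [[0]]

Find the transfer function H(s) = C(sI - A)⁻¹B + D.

(sI - A)⁻¹ = 1/(s + 15). H(s) = 5 × 7/(s + 15) + 0 = 35/(s + 15).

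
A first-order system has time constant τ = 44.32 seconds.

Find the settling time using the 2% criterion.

For first-order system, 2% settling time ≈ 4τ = 4 × 44.32 = 177.28 s.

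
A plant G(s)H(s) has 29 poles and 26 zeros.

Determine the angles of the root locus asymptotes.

n - m = 29 - 26 = 3. Angles: θk = (2k + 1)·180°/3 = 60°, 180°, 300°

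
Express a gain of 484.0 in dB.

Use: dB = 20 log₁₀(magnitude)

dB = 20 log₁₀(484.0) = 53.7 dB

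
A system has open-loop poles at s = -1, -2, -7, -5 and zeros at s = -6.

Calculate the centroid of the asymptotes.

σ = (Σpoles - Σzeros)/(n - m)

σ = (Σpoles - Σzeros)/(n - m) = (-15 - (-6))/(4 - 1) = -9/3 = -3.0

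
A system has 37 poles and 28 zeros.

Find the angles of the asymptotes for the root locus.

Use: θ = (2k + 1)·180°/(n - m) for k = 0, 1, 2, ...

n - m = 37 - 28 = 9. Angles: θk = (2k + 1)·180°/9 = 20°, 60°, 100°, 140°, 180°, 220°, 260°, 300°, 340°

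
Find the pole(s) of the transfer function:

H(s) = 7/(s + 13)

Pole is where denominator = 0: s + 13 = 0, so s = -13.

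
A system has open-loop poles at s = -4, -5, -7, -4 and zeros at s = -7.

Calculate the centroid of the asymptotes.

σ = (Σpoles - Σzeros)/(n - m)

σ = (Σpoles - Σzeros)/(n - m) = (-20 - (-7))/(4 - 1) = -13/3 = -4.33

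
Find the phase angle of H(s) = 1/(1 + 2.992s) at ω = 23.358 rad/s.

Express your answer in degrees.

Phase = -arctan(ωτ) = -arctan(23.358 × 2.992) = -89.2°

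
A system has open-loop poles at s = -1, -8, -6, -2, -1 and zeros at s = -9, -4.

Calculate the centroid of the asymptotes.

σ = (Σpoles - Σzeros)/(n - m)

σ = (Σpoles - Σzeros)/(n - m) = (-18 - (-13))/(5 - 2) = -5/3 = -1.67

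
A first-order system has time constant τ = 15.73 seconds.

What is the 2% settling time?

For first-order system, 2% settling time ≈ 4τ = 4 × 15.73 = 62.92 s.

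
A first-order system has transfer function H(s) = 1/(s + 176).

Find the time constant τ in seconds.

For H(s) = 1/(s + 1/τ), the pole is at -1/τ = -176, so τ = 1/176 = 0.0057 s.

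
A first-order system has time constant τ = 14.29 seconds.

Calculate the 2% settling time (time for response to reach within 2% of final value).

For first-order system, 2% settling time ≈ 4τ = 4 × 14.29 = 57.16 s.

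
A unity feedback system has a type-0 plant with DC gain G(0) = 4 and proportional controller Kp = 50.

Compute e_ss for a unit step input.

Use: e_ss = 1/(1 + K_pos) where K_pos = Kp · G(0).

K_pos = Kp · G(0) = 50 × 4 = 200. e_ss = 1/(1 + 200) = 0.0050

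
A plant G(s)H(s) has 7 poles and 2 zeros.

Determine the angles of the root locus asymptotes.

n - m = 7 - 2 = 5. Angles: θk = (2k + 1)·180°/5 = 36°, 108°, 180°, 252°, 324°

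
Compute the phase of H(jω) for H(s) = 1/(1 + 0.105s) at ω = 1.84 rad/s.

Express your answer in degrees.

Phase = -arctan(ωτ) = -arctan(1.84 × 0.105) = -10.9°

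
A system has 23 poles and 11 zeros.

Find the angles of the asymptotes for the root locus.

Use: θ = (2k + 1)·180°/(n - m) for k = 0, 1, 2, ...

n - m = 23 - 11 = 12. Angles: θk = (2k + 1)·180°/12 = 15°, 45°, 75°, 105°, 135°, 165°, 195°, 225°, 255°, 285°, 315°, 345°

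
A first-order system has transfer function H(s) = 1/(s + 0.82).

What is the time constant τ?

For H(s) = 1/(s + 1/τ), the pole is at -1/τ = -0.82, so τ = 1/0.82 = 1.2195 s.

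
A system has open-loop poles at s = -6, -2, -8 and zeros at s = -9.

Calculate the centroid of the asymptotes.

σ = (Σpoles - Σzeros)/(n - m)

σ = (Σpoles - Σzeros)/(n - m) = (-16 - (-9))/(3 - 1) = -7/2 = -3.5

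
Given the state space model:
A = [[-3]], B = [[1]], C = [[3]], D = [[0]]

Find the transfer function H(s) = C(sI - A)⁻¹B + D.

(sI - A)⁻¹ = 1/(s + 3). H(s) = 3 × 1/(s + 3) + 0 = 3/(s + 3).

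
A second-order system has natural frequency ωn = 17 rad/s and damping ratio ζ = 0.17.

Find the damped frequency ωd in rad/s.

ωd = ωn√(1 - ζ²) = 17√(1 - 0.17²) = 16.75 rad/s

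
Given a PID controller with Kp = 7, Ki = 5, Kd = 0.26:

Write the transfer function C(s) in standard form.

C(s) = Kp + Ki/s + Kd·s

Substituting values: C(s) = 7 + 5/s + 0.26s = (0.26s² + 7s + 5)/s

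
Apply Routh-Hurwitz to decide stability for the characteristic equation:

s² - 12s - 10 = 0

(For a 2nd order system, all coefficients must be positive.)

Coefficients: 1, -12, -10. b=-12, c=-10 not positive, so system is unstable.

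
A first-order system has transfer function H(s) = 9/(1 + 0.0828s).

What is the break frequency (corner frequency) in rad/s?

Corner frequency = 1/τ = 1/0.0828 = 12.077 rad/s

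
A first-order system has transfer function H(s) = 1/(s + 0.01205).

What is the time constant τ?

For H(s) = 1/(s + 1/τ), the pole is at -1/τ = -0.01205, so τ = 1/0.01205 = 82.99 s.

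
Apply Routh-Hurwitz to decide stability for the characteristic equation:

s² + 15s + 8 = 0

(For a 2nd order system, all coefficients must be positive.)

Coefficients: 1, 15, 8. All positive, so system is stable.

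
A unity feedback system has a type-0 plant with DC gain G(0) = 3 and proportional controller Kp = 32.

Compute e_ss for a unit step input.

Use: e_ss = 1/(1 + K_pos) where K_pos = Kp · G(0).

K_pos = Kp · G(0) = 32 × 3 = 96. e_ss = 1/(1 + 96) = 0.0103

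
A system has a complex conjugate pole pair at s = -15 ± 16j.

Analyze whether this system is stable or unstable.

Real part of poles is -15 (< 0, left half-plane). Stable.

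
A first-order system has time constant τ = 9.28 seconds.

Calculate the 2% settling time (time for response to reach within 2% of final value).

For first-order system, 2% settling time ≈ 4τ = 4 × 9.28 = 37.12 s.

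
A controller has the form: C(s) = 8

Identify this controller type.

This is a Proportional (P) controller.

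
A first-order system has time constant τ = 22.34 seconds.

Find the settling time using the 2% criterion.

For first-order system, 2% settling time ≈ 4τ = 4 × 22.34 = 89.36 s.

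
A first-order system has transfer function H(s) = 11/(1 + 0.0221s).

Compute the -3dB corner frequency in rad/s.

Corner frequency = 1/τ = 1/0.0221 = 45.249 rad/s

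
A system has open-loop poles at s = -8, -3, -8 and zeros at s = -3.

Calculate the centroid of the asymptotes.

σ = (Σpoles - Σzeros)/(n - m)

σ = (Σpoles - Σzeros)/(n - m) = (-19 - (-3))/(3 - 1) = -16/2 = -8.0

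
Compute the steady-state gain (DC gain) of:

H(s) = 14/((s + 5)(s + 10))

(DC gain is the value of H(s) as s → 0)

DC gain = H(0) = 14/(5 × 10) = 14/50 = 0.28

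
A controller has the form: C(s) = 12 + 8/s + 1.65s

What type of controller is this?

This is a Proportional-Integral-Derivative (PID) controller.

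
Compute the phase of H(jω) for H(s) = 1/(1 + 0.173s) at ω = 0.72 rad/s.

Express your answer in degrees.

Phase = -arctan(ωτ) = -arctan(0.72 × 0.173) = -7.1°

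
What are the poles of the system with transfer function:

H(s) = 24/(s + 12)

Pole is where denominator = 0: s + 12 = 0, so s = -12.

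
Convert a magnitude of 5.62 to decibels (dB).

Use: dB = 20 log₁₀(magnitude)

dB = 20 log₁₀(5.62) = 15.0 dB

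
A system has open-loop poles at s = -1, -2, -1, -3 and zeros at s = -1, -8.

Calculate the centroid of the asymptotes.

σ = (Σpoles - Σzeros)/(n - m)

σ = (Σpoles - Σzeros)/(n - m) = (-7 - (-9))/(4 - 2) = 2/2 = 1.0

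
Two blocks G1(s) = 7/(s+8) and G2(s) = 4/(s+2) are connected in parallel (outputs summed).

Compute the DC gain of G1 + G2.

Parallel: G_eq = G1 + G2. DC gain = G1(0) + G2(0) = 7/8 + 4/2 = 0.875 + 2 = 2.875.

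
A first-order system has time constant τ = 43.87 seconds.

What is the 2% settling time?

For first-order system, 2% settling time ≈ 4τ = 4 × 43.87 = 175.48 s.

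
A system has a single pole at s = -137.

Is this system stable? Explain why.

Pole at s = -137 is in the left half-plane. Stable.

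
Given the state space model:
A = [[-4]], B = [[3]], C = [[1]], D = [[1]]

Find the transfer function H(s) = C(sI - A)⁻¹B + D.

(sI - A)⁻¹ = 1/(s + 4). H(s) = 1×3/(s + 4) + 1 = (s + 7)/(s + 4).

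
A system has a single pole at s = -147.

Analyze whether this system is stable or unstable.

Pole at s = -147 is in the left half-plane. Stable.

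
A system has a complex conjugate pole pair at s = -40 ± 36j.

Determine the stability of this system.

Real part of poles is -40 (< 0, left half-plane). Stable.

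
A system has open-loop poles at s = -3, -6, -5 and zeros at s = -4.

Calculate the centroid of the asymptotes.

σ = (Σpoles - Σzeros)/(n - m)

σ = (Σpoles - Σzeros)/(n - m) = (-14 - (-4))/(3 - 1) = -10/2 = -5.0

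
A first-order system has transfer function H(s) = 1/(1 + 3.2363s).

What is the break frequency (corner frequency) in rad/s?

Corner frequency = 1/τ = 1/3.2363 = 0.309 rad/s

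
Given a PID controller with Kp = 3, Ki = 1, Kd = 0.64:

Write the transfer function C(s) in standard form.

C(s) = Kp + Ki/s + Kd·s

Substituting values: C(s) = 3 + 1/s + 0.64s = (0.64s² + 3s + 1)/s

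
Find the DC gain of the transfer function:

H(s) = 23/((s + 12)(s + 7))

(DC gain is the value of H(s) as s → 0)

DC gain = H(0) = 23/(12 × 7) = 23/84 = 0.2738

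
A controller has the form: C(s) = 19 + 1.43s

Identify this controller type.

This is a Proportional-Derivative (PD) controller.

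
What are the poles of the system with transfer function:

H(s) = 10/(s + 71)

Pole is where denominator = 0: s + 71 = 0, so s = -71.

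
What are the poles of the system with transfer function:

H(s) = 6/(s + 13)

Pole is where denominator = 0: s + 13 = 0, so s = -13.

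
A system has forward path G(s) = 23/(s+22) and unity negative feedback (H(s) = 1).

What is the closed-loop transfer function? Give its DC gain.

T(s) = G/(1+GH) = [23/(s+22)] / [1 + 23/(s+22)] = 23/(s+22+23) = 23/(s+45). DC gain = 23/45 = 0.5111.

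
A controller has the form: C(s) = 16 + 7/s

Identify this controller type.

This is a Proportional-Integral (PI) controller.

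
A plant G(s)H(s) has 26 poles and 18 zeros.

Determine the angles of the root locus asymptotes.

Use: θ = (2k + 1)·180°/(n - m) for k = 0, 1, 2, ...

n - m = 26 - 18 = 8. Angles: θk = (2k + 1)·180°/8 = 22.5°, 67.5°, 112.5°, 157.5°, 202.5°, 247.5°, 292.5°, 337.5°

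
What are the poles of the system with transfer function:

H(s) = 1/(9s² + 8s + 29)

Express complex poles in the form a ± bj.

Discriminant = 8² - 4×9×29 = 64 - 1044 = -980 < 0, so the poles are a complex conjugate pair s = (-8 ± j√980)/(2×9). Real part = -8/(2×9) = -8/18 ≈ -0.4444; imaginary part = ±√980/(2×9) ≈ 1.7392. Poles: s = -0.4444 ± 1.7392j.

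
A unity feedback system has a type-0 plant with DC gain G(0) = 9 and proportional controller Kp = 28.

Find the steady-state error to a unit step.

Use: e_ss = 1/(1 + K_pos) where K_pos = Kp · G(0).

K_pos = Kp · G(0) = 28 × 9 = 252. e_ss = 1/(1 + 252) = 0.0040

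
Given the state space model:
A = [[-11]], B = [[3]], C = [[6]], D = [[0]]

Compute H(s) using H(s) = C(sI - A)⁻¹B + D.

(sI - A)⁻¹ = 1/(s + 11). H(s) = 6 × 3/(s + 11) + 0 = 18/(s + 11).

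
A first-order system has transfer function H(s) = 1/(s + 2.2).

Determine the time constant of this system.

For H(s) = 1/(s + 1/τ), the pole is at -1/τ = -2.2, so τ = 1/2.2 = 0.4545 s.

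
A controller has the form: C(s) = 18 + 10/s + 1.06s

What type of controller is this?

This is a Proportional-Integral-Derivative (PID) controller.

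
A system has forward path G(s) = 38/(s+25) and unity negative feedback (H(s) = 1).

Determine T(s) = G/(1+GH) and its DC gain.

T(s) = G/(1+GH) = [38/(s+25)] / [1 + 38/(s+25)] = 38/(s+25+38) = 38/(s+63). DC gain = 38/63 = 0.6032.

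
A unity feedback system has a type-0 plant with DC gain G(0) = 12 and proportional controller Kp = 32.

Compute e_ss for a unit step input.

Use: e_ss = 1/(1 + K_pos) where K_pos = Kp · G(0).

K_pos = Kp · G(0) = 32 × 12 = 384. e_ss = 1/(1 + 384) = 0.0026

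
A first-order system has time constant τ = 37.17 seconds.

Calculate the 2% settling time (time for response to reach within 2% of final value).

For first-order system, 2% settling time ≈ 4τ = 4 × 37.17 = 148.68 s.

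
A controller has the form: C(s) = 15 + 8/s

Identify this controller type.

This is a Proportional-Integral (PI) controller.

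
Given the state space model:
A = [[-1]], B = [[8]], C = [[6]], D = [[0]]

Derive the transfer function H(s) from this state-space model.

(sI - A)⁻¹ = 1/(s + 1). H(s) = 6 × 8/(s + 1) + 0 = 48/(s + 1).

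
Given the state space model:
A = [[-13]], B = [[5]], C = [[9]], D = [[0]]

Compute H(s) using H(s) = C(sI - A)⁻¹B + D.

(sI - A)⁻¹ = 1/(s + 13). H(s) = 9 × 5/(s + 13) + 0 = 45/(s + 13).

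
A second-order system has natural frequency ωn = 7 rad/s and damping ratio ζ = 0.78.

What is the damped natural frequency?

ωd = ωn√(1 - ζ²) = 7√(1 - 0.78²) = 4.38 rad/s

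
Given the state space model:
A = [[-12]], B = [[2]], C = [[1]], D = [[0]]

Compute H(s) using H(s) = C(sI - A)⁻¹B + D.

(sI - A)⁻¹ = 1/(s + 12). H(s) = 1 × 2/(s + 12) + 0 = 2/(s + 12).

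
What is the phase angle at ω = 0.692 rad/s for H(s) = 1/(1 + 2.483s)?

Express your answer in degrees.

Phase = -arctan(ωτ) = -arctan(0.692 × 2.483) = -59.8°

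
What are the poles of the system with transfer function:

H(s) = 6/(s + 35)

Pole is where denominator = 0: s + 35 = 0, so s = -35.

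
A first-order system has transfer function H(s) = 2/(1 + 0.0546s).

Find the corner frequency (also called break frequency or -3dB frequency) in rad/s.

Corner frequency = 1/τ = 1/0.0546 = 18.315 rad/s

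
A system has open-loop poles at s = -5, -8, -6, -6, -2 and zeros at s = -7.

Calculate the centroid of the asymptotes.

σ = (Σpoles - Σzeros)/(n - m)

σ = (Σpoles - Σzeros)/(n - m) = (-27 - (-7))/(5 - 1) = -20/4 = -5.0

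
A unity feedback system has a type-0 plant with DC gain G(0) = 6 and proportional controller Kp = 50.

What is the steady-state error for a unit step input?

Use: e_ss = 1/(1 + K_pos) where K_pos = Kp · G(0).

K_pos = Kp · G(0) = 50 × 6 = 300. e_ss = 1/(1 + 300) = 0.0033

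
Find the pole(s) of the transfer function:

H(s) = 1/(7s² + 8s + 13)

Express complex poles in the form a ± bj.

Discriminant = 8² - 4×7×13 = 64 - 364 = -300 < 0, so the poles are a complex conjugate pair s = (-8 ± j√300)/(2×7). Real part = -8/(2×7) = -8/14 ≈ -0.5714; imaginary part = ±√300/(2×7) ≈ 1.2372. Poles: s = -0.5714 ± 1.2372j.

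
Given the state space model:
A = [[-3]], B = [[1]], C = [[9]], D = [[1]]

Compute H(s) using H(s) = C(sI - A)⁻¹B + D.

(sI - A)⁻¹ = 1/(s + 3). H(s) = 9×1/(s + 3) + 1 = (s + 12)/(s + 3).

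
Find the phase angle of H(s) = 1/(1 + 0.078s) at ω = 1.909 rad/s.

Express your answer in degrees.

Phase = -arctan(ωτ) = -arctan(1.909 × 0.078) = -8.5°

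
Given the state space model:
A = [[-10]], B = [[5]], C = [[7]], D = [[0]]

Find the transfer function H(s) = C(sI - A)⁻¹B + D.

(sI - A)⁻¹ = 1/(s + 10). H(s) = 7 × 5/(s + 10) + 0 = 35/(s + 10).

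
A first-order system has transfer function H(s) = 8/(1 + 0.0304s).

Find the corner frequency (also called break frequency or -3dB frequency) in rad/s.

Corner frequency = 1/τ = 1/0.0304 = 32.895 rad/s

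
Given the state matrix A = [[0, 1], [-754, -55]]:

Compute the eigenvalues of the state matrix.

det(A - λI) = λ² - (-55)λ + 754 = (λ - (-26))(λ - (-29)). Eigenvalues: -26, -29.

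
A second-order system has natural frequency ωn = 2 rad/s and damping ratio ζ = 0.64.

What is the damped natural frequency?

ωd = ωn√(1 - ζ²) = 2√(1 - 0.64²) = 1.54 rad/s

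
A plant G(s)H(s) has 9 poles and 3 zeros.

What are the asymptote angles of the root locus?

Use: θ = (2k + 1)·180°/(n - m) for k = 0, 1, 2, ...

n - m = 9 - 3 = 6. Angles: θk = (2k + 1)·180°/6 = 30°, 90°, 150°, 210°, 270°, 330°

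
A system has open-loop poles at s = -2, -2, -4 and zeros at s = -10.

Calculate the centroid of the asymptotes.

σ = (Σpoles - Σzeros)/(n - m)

σ = (Σpoles - Σzeros)/(n - m) = (-8 - (-10))/(3 - 1) = 2/2 = 1.0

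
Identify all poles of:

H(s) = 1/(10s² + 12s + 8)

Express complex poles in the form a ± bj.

Discriminant = 12² - 4×10×8 = 144 - 320 = -176 < 0, so the poles are a complex conjugate pair s = (-12 ± j√176)/(2×10). Real part = -12/(2×10) = -12/20 = -0.6; imaginary part = ±√176/(2×10) ≈ 0.6633. Poles: s = -0.6 ± 0.6633j.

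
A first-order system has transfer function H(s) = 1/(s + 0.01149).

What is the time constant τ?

For H(s) = 1/(s + 1/τ), the pole is at -1/τ = -0.01149, so τ = 1/0.01149 = 87.03 s.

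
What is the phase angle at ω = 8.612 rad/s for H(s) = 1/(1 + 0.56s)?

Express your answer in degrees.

Phase = -arctan(ωτ) = -arctan(8.612 × 0.56) = -78.3°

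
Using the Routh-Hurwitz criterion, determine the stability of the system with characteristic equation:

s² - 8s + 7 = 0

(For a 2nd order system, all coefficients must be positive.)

Coefficients: 1, -8, 7. b=-8 not positive, so system is unstable.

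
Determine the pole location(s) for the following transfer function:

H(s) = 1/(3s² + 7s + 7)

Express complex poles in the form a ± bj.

Discriminant = 7² - 4×3×7 = 49 - 84 = -35 < 0, so the poles are a complex conjugate pair s = (-7 ± j√35)/(2×3). Real part = -7/(2×3) = -7/6 ≈ -1.1667; imaginary part = ±√35/(2×3) ≈ 0.9860. Poles: s = -1.1667 ± 0.9860j.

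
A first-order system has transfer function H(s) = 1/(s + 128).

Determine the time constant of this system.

For H(s) = 1/(s + 1/τ), the pole is at -1/τ = -128, so τ = 1/128 = 0.0078125 s.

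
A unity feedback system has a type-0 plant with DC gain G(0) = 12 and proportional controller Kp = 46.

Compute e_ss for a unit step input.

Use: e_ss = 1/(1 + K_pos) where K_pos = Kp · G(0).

K_pos = Kp · G(0) = 46 × 12 = 552. e_ss = 1/(1 + 552) = 0.0018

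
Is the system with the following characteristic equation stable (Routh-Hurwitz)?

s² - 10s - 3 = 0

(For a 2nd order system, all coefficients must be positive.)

Coefficients: 1, -10, -3. b=-10, c=-3 not positive, so system is unstable.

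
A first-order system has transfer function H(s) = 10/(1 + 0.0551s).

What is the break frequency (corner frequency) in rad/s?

Corner frequency = 1/τ = 1/0.0551 = 18.149 rad/s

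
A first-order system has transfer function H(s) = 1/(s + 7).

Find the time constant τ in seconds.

For H(s) = 1/(s + 1/τ), the pole is at -1/τ = -7, so τ = 1/7 = 0.1429 s.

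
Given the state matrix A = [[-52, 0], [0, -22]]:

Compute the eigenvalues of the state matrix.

For diagonal matrix, eigenvalues are diagonal entries: λ₁ = -52, λ₂ = -22.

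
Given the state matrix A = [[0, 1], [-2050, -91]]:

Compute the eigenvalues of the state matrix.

det(A - λI) = λ² - (-91)λ + 2050 = (λ - (-50))(λ - (-41)). Eigenvalues: -50, -41.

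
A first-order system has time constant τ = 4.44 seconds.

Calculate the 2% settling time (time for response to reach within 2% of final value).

For first-order system, 2% settling time ≈ 4τ = 4 × 4.44 = 17.76 s.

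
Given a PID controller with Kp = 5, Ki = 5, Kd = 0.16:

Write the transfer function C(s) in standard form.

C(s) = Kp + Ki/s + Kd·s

Substituting values: C(s) = 5 + 5/s + 0.16s = (0.16s² + 5s + 5)/s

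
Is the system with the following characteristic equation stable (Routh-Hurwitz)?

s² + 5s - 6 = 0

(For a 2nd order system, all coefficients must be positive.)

Coefficients: 1, 5, -6. c=-6 not positive, so system is unstable.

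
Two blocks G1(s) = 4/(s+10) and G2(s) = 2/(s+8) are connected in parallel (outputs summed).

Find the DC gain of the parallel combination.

Parallel: G_eq = G1 + G2. DC gain = G1(0) + G2(0) = 4/10 + 2/8 = 0.4 + 0.25 = 0.65.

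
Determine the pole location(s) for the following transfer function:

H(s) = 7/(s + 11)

Pole is where denominator = 0: s + 11 = 0, so s = -11.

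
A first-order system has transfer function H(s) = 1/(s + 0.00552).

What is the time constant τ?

For H(s) = 1/(s + 1/τ), the pole is at -1/τ = -0.00552, so τ = 1/0.00552 = 181.2 s.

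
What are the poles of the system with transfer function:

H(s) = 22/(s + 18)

Pole is where denominator = 0: s + 18 = 0, so s = -18.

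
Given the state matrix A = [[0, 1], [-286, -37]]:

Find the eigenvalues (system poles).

det(A - λI) = λ² - (-37)λ + 286 = (λ - (-26))(λ - (-11)). Eigenvalues: -26, -11.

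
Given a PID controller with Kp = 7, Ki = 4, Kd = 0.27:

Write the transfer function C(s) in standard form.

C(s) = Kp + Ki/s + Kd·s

Substituting values: C(s) = 7 + 4/s + 0.27s = (0.27s² + 7s + 4)/s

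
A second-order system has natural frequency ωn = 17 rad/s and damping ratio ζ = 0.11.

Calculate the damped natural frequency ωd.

ωd = ωn√(1 - ζ²) = 17√(1 - 0.11²) = 16.9 rad/s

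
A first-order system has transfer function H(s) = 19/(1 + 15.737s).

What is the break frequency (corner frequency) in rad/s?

Corner frequency = 1/τ = 1/15.737 = 0.064 rad/s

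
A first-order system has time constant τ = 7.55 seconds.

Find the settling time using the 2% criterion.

For first-order system, 2% settling time ≈ 4τ = 4 × 7.55 = 30.2 s.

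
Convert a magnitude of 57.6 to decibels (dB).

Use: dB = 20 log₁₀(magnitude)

dB = 20 log₁₀(57.6) = 35.2 dB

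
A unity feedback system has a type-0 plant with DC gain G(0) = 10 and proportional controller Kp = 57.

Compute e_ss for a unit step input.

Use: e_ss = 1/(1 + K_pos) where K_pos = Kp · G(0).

K_pos = Kp · G(0) = 57 × 10 = 570. e_ss = 1/(1 + 570) = 0.0018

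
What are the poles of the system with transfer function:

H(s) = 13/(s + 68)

Pole is where denominator = 0: s + 68 = 0, so s = -68.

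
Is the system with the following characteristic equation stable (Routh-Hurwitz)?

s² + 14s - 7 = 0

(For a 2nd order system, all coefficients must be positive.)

Coefficients: 1, 14, -7. c=-7 not positive, so system is unstable.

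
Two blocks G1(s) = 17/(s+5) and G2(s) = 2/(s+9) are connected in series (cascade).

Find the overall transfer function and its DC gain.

Series: multiply transfer functions. G_eq = 17/(s+5) × 2/(s+9) = 34/((s+5)(s+9)). DC gain = 34/(5×9) = 0.7556.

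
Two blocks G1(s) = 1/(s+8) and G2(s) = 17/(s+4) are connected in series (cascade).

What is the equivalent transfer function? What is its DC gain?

Series: multiply transfer functions. G_eq = 1/(s+8) × 17/(s+4) = 17/((s+8)(s+4)). DC gain = 17/(8×4) = 0.53125.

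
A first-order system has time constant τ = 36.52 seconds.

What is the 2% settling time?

For first-order system, 2% settling time ≈ 4τ = 4 × 36.52 = 146.08 s.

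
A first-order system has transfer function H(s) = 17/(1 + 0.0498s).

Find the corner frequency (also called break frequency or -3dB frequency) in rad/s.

Corner frequency = 1/τ = 1/0.0498 = 20.08 rad/s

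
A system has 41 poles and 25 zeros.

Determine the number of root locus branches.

Root locus has n branches where n = number of poles = 41.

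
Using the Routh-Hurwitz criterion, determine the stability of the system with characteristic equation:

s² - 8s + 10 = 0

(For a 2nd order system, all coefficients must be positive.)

Coefficients: 1, -8, 10. b=-8 not positive, so system is unstable.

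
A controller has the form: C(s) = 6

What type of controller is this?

This is a Proportional (P) controller.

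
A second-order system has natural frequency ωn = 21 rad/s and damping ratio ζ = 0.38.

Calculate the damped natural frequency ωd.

ωd = ωn√(1 - ζ²) = 21√(1 - 0.38²) = 19.42 rad/s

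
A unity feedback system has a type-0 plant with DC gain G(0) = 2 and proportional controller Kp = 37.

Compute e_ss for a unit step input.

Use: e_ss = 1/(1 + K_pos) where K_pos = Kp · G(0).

K_pos = Kp · G(0) = 37 × 2 = 74. e_ss = 1/(1 + 74) = 0.0133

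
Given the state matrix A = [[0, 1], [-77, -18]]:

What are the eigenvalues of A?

det(A - λI) = λ² - (-18)λ + 77 = (λ - (-7))(λ - (-11)). Eigenvalues: -7, -11.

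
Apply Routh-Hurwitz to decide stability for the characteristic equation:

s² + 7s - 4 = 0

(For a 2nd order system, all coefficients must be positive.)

Coefficients: 1, 7, -4. c=-4 not positive, so system is unstable.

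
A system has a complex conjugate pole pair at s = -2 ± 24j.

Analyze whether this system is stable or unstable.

Real part of poles is -2 (< 0, left half-plane). Stable.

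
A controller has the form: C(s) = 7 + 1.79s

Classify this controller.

This is a Proportional-Derivative (PD) controller.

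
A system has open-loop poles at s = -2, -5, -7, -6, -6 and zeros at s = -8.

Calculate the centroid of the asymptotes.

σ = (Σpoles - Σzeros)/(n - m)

σ = (Σpoles - Σzeros)/(n - m) = (-26 - (-8))/(5 - 1) = -18/4 = -4.5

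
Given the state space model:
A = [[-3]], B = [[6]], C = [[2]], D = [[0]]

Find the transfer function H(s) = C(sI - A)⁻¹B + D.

(sI - A)⁻¹ = 1/(s + 3). H(s) = 2 × 6/(s + 3) + 0 = 12/(s + 3).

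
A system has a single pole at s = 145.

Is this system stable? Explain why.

Pole at s = 145 is in the right half-plane. Unstable.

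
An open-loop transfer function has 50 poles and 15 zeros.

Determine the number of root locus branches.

Root locus has n branches where n = number of poles = 50.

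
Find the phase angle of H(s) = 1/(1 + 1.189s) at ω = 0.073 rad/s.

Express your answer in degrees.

Phase = -arctan(ωτ) = -arctan(0.073 × 1.189) = -5.0°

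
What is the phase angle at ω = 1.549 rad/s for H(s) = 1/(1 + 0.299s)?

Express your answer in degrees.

Phase = -arctan(ωτ) = -arctan(1.549 × 0.299) = -24.9°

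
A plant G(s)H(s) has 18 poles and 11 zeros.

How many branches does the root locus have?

Root locus has n branches where n = number of poles = 18.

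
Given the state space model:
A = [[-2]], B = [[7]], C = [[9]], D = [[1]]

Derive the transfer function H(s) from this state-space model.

(sI - A)⁻¹ = 1/(s + 2). H(s) = 9×7/(s + 2) + 1 = (s + 65)/(s + 2).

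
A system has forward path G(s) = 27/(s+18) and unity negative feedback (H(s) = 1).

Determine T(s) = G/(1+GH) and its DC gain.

T(s) = G/(1+GH) = [27/(s+18)] / [1 + 27/(s+18)] = 27/(s+18+27) = 27/(s+45). DC gain = 27/45 = 0.6.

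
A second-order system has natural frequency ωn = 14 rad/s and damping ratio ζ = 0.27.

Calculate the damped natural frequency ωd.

ωd = ωn√(1 - ζ²) = 14√(1 - 0.27²) = 13.48 rad/s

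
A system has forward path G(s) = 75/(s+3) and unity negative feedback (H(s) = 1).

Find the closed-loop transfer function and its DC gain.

T(s) = G/(1+GH) = [75/(s+3)] / [1 + 75/(s+3)] = 75/(s+3+75) = 75/(s+78). DC gain = 75/78 = 0.9615.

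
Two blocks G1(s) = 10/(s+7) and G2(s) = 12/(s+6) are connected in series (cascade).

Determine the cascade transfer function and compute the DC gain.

Series: multiply transfer functions. G_eq = 10/(s+7) × 12/(s+6) = 120/((s+7)(s+6)). DC gain = 120/(7×6) = 2.8571.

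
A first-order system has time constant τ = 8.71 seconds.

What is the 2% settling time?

For first-order system, 2% settling time ≈ 4τ = 4 × 8.71 = 34.84 s.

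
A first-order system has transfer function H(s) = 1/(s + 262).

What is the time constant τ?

For H(s) = 1/(s + 1/τ), the pole is at -1/τ = -262, so τ = 1/262 = 0.0038 s.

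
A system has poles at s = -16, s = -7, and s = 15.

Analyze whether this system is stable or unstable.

Pole(s) at s = 15 are not in the left half-plane. System is unstable.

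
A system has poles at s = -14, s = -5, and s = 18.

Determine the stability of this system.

Pole(s) at s = 18 are not in the left half-plane. System is unstable.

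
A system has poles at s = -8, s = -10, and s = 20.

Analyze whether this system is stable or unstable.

Pole(s) at s = 20 are not in the left half-plane. System is unstable.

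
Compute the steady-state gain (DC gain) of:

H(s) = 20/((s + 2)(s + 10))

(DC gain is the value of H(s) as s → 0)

DC gain = H(0) = 20/(2 × 10) = 20/20 = 1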